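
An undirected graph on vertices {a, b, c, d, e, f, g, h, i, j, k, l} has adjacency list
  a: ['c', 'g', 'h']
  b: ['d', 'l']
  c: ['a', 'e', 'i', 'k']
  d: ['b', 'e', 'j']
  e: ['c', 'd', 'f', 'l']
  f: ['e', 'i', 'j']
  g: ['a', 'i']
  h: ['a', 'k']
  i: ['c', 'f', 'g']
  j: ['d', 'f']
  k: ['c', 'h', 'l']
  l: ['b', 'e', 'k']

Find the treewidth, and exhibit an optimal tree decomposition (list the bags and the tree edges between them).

Each bag holds 4 vertices, so the decomposition has width 3, which upper-bounds the treewidth. For the lower bound: the 4 vertex sets {b,d,j}, {f}, {e}, {c,i,k,l} are disjoint, each induces a connected subgraph, and every pair is joined by at least one edge of G. Contracting each set to a single vertex therefore yields K_{4} as a minor, and since treewidth is minor-monotone, tw(G) ≥ tw(K_{4}) = 3. Hence tw(G) = 3 exactly.

Treewidth 3.
One optimal decomposition is:
Bags: B1 = {b, d, f, j}  B2 = {b, d, e, f}  B3 = {b, e, f, l}  B4 = {e, f, i, l}  B5 = {c, e, i, l}  B6 = {c, i, k, l}  B7 = {c, g, i, k}  B8 = {a, c, g, k}  B9 = {a, g, h, k}
Tree: B1–B2, B2–B3, B3–B4, B4–B5, B5–B6, B6–B7, B7–B8, B8–B9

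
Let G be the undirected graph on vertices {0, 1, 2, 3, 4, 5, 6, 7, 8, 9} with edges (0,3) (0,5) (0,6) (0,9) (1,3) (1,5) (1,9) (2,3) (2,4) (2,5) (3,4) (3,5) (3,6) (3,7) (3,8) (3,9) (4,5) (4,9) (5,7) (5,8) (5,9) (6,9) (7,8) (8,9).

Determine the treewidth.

3

A width-3 tree decomposition is:
Bags: B1 = {3, 4, 5, 9}  B2 = {2, 3, 4, 5}  B3 = {3, 5, 8, 9}  B4 = {0, 3, 5, 9}  B5 = {1, 3, 5, 9}  B6 = {3, 5, 7, 8}  B7 = {0, 3, 6, 9}
Tree: B1–B2, B1–B3, B3–B4, B3–B5, B3–B6, B4–B7
Every bag has size at most 4, so the width is 4 − 1 = 3 and tw(G) ≤ 3. On the other hand G contains the 4-clique {0, 3, 5, 9}. A clique must lie in a single bag of any decomposition, so no decomposition can have width below 3. Combining the bounds, tw(G) = 3.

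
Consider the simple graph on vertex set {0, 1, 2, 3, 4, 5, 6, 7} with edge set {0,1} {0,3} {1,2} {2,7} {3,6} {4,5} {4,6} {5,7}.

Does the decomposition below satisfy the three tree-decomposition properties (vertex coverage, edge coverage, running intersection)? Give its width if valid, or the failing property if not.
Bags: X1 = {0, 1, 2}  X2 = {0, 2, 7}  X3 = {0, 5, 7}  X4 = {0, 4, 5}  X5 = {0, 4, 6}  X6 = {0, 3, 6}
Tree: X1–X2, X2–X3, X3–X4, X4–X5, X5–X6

Checking the three conditions: (i) the bags cover all of {0, 1, 2, 3, 4, 5, 6, 7}; (ii) for each edge, some bag contains both endpoints; (iii) the bags containing any fixed vertex form a subtree. All hold, so the decomposition is valid with width 3 − 1 = 2.

Yes; width 2.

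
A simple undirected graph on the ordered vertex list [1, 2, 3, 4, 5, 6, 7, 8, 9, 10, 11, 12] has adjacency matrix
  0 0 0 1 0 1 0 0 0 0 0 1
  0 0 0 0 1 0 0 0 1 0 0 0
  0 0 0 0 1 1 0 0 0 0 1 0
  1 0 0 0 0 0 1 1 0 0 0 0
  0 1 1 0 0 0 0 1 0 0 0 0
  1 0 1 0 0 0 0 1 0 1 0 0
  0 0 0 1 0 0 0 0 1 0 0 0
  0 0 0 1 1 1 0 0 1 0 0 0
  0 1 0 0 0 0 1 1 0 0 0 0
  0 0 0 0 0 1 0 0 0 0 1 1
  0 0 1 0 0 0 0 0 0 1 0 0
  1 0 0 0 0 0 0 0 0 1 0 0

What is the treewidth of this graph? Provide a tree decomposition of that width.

Treewidth 3.
One optimal decomposition is:
Bags: B1 = {3, 10, 11, 12}  B2 = {3, 6, 10, 12}  B3 = {1, 3, 6, 12}  B4 = {1, 3, 5, 6}  B5 = {1, 5, 6, 8}  B6 = {1, 4, 5, 8}  B7 = {2, 4, 5, 8}  B8 = {2, 4, 8, 9}  B9 = {2, 4, 7, 9}
Tree: B1–B2, B2–B3, B3–B4, B4–B5, B5–B6, B6–B7, B7–B8, B8–B9

Every bag has size at most 4, so the width is 4 − 1 = 3 and tw(G) ≤ 3. For the lower bound: the 4 vertex sets {10,11,12}, {3}, {6}, {1,4,5,8} are disjoint, each induces a connected subgraph, and every pair is joined by at least one edge of G. Contracting each set to a single vertex therefore yields K_{4} as a minor, and since treewidth is minor-monotone, tw(G) ≥ tw(K_{4}) = 3. Therefore the treewidth is 3.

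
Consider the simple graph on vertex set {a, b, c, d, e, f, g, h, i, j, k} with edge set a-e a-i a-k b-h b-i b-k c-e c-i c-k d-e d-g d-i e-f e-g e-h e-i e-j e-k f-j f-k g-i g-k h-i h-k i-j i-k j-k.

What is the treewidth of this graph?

A width-3 tree decomposition is:
Bags: B1 = {e, h, i, k}  B2 = {c, e, i, k}  B3 = {e, i, j, k}  B4 = {a, e, i, k}  B5 = {b, h, i, k}  B6 = {e, g, i, k}  B7 = {e, f, j, k}  B8 = {d, e, g, i}
Tree: B1–B2, B2–B3, B3–B4, B1–B5, B1–B6, B3–B7, B6–B8
The largest bag has 4 vertices, giving width 3; this decomposition certifies tw(G) ≤ 3. On the other hand G contains the 4-clique {d, e, g, i}. A clique must lie in a single bag of any decomposition, so no decomposition can have width below 3. Therefore the treewidth is 3.

3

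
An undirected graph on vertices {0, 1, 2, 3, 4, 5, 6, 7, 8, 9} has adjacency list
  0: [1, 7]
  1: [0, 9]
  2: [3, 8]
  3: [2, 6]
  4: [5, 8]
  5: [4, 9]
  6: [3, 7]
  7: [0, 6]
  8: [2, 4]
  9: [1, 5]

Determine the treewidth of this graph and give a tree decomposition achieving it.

Treewidth 2.
Bags: B1 = {0, 1, 7}  B2 = {1, 7, 9}  B3 = {5, 7, 9}  B4 = {4, 5, 7}  B5 = {4, 7, 8}  B6 = {2, 7, 8}  B7 = {2, 3, 7}  B8 = {3, 6, 7}
Tree: B1–B2, B2–B3, B3–B4, B4–B5, B5–B6, B6–B7, B7–B8

Each bag holds 3 vertices, so the decomposition has width 2, which upper-bounds the treewidth. The edges 7–0–1–9–5–4–8–2–3–6–7 form a cycle, so G is not a tree and its treewidth is at least 2. Therefore the treewidth is 2.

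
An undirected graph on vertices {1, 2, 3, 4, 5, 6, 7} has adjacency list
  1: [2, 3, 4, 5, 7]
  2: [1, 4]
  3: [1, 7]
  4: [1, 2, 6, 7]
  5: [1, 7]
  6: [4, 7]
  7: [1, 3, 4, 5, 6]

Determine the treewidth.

A width-2 tree decomposition is:
Bags: B1 = {1, 3, 7}  B2 = {1, 4, 7}  B3 = {4, 6, 7}  B4 = {1, 5, 7}  B5 = {1, 2, 4}
Tree: B1–B2, B2–B3, B1–B4, B2–B5
Every bag has size at most 3, so the width is 3 − 1 = 2 and tw(G) ≤ 2. For the lower bound, the 3 vertices {1, 2, 4} are pairwise adjacent, and any tree decomposition puts a clique entirely inside one bag — forcing width ≥ 2. Hence tw(G) = 2 exactly.

2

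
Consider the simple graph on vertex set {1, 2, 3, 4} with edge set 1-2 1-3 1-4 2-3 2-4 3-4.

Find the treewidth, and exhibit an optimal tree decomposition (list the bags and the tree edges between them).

Treewidth 3.
One optimal decomposition is:
Bags: B1 = {1, 2, 3, 4}
Tree: (single bag)

With just one bag of size 4, the width is 4 − 1 = 3, so tw(G) ≤ 3. For the lower bound, the 4 vertices {1, 2, 3, 4} are pairwise adjacent, and any tree decomposition puts a clique entirely inside one bag — forcing width ≥ 3. The upper and lower bounds meet at 3, so that is the treewidth.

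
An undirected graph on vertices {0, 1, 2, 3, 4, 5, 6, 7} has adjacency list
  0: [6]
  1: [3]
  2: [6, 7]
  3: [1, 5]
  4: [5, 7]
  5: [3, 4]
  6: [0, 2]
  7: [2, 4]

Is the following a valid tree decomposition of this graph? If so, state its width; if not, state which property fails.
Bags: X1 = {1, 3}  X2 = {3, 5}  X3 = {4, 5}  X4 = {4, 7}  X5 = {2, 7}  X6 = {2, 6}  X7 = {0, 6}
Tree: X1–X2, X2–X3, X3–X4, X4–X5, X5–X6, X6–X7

Yes; width 1.

Checking the three conditions: (i) the bags cover all of {0, 1, 2, 3, 4, 5, 6, 7}; (ii) for each edge, some bag contains both endpoints; (iii) the bags containing any fixed vertex form a subtree. All hold, so the decomposition is valid with width 2 − 1 = 1.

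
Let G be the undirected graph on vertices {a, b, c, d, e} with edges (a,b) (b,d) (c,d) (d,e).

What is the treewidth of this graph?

1

A width-1 tree decomposition is:
Bags: B1 = {b, d}  B2 = {d, e}  B3 = {c, d}  B4 = {a, b}
Tree: B1–B2, B2–B3, B1–B4
The largest bag has 2 vertices, giving width 1; this decomposition certifies tw(G) ≤ 1. Since G has at least one edge (e.g. d–b), it is not an edgeless graph, so tw(G) ≥ 1. The upper and lower bounds meet at 1, so that is the treewidth.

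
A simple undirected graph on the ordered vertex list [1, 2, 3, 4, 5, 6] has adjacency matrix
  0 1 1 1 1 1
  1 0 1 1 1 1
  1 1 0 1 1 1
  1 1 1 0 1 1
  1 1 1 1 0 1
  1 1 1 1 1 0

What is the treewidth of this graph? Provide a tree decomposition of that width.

With just one bag of size 6, the width is 6 − 1 = 5, so tw(G) ≤ 5. Conversely, {1, 2, 3, 4, 5, 6} is a clique of size 6, and the vertices of any clique must share a bag in every tree decomposition; so some bag has ≥ 6 vertices and tw(G) ≥ 5. Hence tw(G) = 5 exactly.

Treewidth 5.
Bags: B1 = {1, 2, 3, 4, 5, 6}
Tree: (single bag)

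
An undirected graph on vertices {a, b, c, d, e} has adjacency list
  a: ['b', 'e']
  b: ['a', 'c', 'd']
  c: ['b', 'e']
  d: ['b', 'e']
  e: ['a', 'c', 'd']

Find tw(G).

2

A width-2 tree decomposition is:
Bags: B1 = {a, b, e}  B2 = {b, d, e}  B3 = {b, c, e}
Tree: B1–B2, B2–B3
Every bag has size at most 3, so the width is 3 − 1 = 2 and tw(G) ≤ 2. The edges b–a–e–d–b form a cycle, so G is not a tree and its treewidth is at least 2. The upper and lower bounds meet at 2, so that is the treewidth.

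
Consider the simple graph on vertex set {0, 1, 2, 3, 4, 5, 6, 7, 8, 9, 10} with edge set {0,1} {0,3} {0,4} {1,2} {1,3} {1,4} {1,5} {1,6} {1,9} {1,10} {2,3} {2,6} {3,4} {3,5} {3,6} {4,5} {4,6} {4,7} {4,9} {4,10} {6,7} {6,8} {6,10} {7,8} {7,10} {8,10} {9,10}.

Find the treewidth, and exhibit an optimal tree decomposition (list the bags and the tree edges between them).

Each bag holds 4 vertices, so the decomposition has width 3, which upper-bounds the treewidth. On the other hand G contains the 4-clique {6, 7, 8, 10}. A clique must lie in a single bag of any decomposition, so no decomposition can have width below 3. Hence tw(G) = 3 exactly.

Treewidth 3.
One such decomposition:
Bags: B1 = {1, 3, 4, 6}  B2 = {0, 1, 3, 4}  B3 = {1, 4, 6, 10}  B4 = {1, 4, 9, 10}  B5 = {1, 3, 4, 5}  B6 = {4, 6, 7, 10}  B7 = {1, 2, 3, 6}  B8 = {6, 7, 8, 10}
Tree: B1–B2, B1–B3, B3–B4, B1–B5, B3–B6, B1–B7, B6–B8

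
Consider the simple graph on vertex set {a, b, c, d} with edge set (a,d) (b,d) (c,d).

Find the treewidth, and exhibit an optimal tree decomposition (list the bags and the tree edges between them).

Treewidth 1.
One such decomposition:
Bags: B1 = {a, d}  B2 = {b, d}  B3 = {c, d}
Tree: B1–B2, B1–B3

Every bag has size at most 2, so the width is 2 − 1 = 1 and tw(G) ≤ 1. Any graph with an edge has treewidth ≥ 1, and G has the edge d–a. Therefore the treewidth is 1.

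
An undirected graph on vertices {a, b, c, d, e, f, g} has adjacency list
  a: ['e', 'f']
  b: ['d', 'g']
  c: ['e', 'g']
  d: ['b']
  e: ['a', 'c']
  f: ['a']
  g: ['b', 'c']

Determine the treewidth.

1

A width-1 tree decomposition is:
Bags: B1 = {b, d}  B2 = {b, g}  B3 = {c, g}  B4 = {c, e}  B5 = {a, e}  B6 = {a, f}
Tree: B1–B2, B2–B3, B3–B4, B4–B5, B5–B6
Every bag has size at most 2, so the width is 2 − 1 = 1 and tw(G) ≤ 1. G has an edge, so its treewidth is at least 1. Therefore the treewidth is 1.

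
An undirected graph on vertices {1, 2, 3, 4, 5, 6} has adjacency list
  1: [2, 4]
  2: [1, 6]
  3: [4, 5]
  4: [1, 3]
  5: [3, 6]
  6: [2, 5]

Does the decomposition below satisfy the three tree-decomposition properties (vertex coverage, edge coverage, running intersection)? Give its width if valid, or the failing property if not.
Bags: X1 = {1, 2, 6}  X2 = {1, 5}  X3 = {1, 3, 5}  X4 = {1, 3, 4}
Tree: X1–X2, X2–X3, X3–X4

A tree decomposition must satisfy three properties: every vertex lies in some bag; for every edge, both endpoints lie together in some bag; and for every vertex, the bags containing it form a connected subtree. Here edge (6,5) lies in no bag, so the decomposition is invalid.

No — edge (6,5) lies in no bag.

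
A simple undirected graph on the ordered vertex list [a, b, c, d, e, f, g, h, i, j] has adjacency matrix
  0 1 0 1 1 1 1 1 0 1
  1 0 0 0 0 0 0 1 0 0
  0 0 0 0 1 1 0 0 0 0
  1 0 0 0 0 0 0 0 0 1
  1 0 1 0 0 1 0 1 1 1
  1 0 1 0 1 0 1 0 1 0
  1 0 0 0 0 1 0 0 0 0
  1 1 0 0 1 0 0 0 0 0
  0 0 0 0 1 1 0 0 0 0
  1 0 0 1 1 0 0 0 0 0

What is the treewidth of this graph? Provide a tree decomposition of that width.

Every bag has size at most 3, so the width is 3 − 1 = 2 and tw(G) ≤ 2. For the lower bound, the 3 vertices {c, e, f} are pairwise adjacent, and any tree decomposition puts a clique entirely inside one bag — forcing width ≥ 2. Combining the bounds, tw(G) = 2.

Treewidth 2.
One such decomposition:
Bags: B1 = {a, e, j}  B2 = {a, e, h}  B3 = {a, b, h}  B4 = {a, d, j}  B5 = {a, e, f}  B6 = {a, f, g}  B7 = {e, f, i}  B8 = {c, e, f}
Tree: B1–B2, B2–B3, B1–B4, B1–B5, B5–B6, B5–B7, B7–B8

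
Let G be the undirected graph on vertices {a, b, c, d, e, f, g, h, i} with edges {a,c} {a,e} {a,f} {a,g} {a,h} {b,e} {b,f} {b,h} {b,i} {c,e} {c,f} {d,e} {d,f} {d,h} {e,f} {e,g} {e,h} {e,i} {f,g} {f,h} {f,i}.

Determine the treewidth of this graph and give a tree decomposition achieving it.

Treewidth 3.
One such decomposition:
Bags: B1 = {d, e, f, h}  B2 = {a, e, f, h}  B3 = {b, e, f, h}  B4 = {a, e, f, g}  B5 = {a, c, e, f}  B6 = {b, e, f, i}
Tree: B1–B2, B1–B3, B2–B4, B2–B5, B3–B6

Each bag holds 4 vertices, so the decomposition has width 3, which upper-bounds the treewidth. Conversely, {a, e, f, g} is a clique of size 4, and the vertices of any clique must share a bag in every tree decomposition; so some bag has ≥ 4 vertices and tw(G) ≥ 3. Combining the bounds, tw(G) = 3.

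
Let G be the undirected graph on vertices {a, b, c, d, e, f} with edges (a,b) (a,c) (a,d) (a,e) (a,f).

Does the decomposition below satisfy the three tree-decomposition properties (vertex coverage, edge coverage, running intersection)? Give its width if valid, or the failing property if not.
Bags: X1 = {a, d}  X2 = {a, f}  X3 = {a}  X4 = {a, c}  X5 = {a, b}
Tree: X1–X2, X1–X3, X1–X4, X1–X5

No — vertex e appears in no bag.

A tree decomposition must satisfy three properties: every vertex lies in some bag; for every edge, both endpoints lie together in some bag; and for every vertex, the bags containing it form a connected subtree. Here vertex e appears in no bag, so the decomposition is invalid.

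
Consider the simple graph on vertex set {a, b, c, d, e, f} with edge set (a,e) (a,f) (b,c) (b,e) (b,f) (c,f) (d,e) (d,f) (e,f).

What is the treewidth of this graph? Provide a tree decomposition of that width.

Treewidth 2.
Bags: B1 = {b, e, f}  B2 = {b, c, f}  B3 = {a, e, f}  B4 = {d, e, f}
Tree: B1–B2, B1–B3, B1–B4

Every bag has size at most 3, so the width is 3 − 1 = 2 and tw(G) ≤ 2. For the lower bound, the 3 vertices {d, e, f} are pairwise adjacent, and any tree decomposition puts a clique entirely inside one bag — forcing width ≥ 2. The upper and lower bounds meet at 2, so that is the treewidth.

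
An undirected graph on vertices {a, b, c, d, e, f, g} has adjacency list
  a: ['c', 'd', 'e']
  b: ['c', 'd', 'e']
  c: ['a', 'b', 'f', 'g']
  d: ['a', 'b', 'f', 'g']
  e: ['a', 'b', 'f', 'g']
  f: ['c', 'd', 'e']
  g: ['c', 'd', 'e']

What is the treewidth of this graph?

A width-3 tree decomposition is:
Bags: B1 = {b, c, d, e}  B2 = {c, d, e, g}  B3 = {c, d, e, f}  B4 = {a, c, d, e}
Tree: B1–B2, B2–B3, B3–B4
The largest bag has 4 vertices, giving width 3; this decomposition certifies tw(G) ≤ 3. For the lower bound: the 4 vertex sets {b,d}, {c,g}, {e}, {f} are disjoint, each induces a connected subgraph, and every pair is joined by at least one edge of G. Contracting each set to a single vertex therefore yields K_{4} as a minor, and since treewidth is minor-monotone, tw(G) ≥ tw(K_{4}) = 3. The upper and lower bounds meet at 3, so that is the treewidth.

3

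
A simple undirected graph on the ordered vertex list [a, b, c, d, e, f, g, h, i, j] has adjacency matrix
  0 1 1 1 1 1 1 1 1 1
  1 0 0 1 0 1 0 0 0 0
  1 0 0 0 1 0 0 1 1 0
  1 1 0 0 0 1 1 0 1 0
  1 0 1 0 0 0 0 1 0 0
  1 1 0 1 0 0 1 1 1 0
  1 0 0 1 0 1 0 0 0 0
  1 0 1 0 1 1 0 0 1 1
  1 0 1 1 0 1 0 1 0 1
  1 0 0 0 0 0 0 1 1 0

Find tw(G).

3

A width-3 tree decomposition is:
Bags: B1 = {a, f, h, i}  B2 = {a, d, f, i}  B3 = {a, b, d, f}  B4 = {a, c, h, i}  B5 = {a, h, i, j}  B6 = {a, d, f, g}  B7 = {a, c, e, h}
Tree: B1–B2, B2–B3, B1–B4, B1–B5, B2–B6, B4–B7
Each bag holds 4 vertices, so the decomposition has width 3, which upper-bounds the treewidth. Conversely, {a, h, i, j} is a clique of size 4, and the vertices of any clique must share a bag in every tree decomposition; so some bag has ≥ 4 vertices and tw(G) ≥ 3. Hence tw(G) = 3 exactly.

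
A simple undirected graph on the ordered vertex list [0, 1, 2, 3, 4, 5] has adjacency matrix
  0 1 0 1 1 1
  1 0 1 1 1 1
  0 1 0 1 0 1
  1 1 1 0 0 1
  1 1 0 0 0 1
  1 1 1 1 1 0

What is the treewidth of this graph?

A width-3 tree decomposition is:
Bags: B1 = {1, 2, 3, 5}  B2 = {0, 1, 3, 5}  B3 = {0, 1, 4, 5}
Tree: B1–B2, B2–B3
Each bag holds 4 vertices, so the decomposition has width 3, which upper-bounds the treewidth. On the other hand G contains the 4-clique {0, 1, 3, 5}. A clique must lie in a single bag of any decomposition, so no decomposition can have width below 3. Combining the bounds, tw(G) = 3.

3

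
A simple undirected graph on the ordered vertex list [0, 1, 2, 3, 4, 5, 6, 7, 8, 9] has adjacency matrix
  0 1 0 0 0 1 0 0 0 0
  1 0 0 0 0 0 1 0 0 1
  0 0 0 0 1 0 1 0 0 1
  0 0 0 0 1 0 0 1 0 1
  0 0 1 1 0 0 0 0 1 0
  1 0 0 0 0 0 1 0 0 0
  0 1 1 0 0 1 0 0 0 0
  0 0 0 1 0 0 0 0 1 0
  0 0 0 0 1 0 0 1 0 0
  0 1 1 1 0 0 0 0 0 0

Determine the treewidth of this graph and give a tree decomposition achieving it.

Treewidth 2.
One such decomposition:
Bags: B1 = {3, 7, 8}  B2 = {3, 4, 8}  B3 = {3, 4, 9}  B4 = {2, 4, 9}  B5 = {1, 2, 9}  B6 = {1, 2, 6}  B7 = {0, 1, 6}  B8 = {0, 5, 6}
Tree: B1–B2, B2–B3, B3–B4, B4–B5, B5–B6, B6–B7, B7–B8

Every bag has size at most 3, so the width is 3 − 1 = 2 and tw(G) ≤ 2. The edges 7–8–4–3–7 form a cycle, so G is not a tree and its treewidth is at least 2. Combining the bounds, tw(G) = 2.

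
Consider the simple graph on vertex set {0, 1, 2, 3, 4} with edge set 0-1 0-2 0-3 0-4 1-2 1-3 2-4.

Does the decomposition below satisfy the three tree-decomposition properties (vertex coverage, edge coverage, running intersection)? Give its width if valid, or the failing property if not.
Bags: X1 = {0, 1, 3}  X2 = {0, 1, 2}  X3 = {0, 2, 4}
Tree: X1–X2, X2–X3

Yes; width 2.

Checking the three conditions: (i) the bags cover all of {0, 1, 2, 3, 4}; (ii) for each edge, some bag contains both endpoints; (iii) the bags containing any fixed vertex form a subtree. All hold, so the decomposition is valid with width 3 − 1 = 2.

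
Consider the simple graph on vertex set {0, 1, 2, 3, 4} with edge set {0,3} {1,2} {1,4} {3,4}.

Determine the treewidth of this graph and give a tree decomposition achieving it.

Every bag has size at most 2, so the width is 2 − 1 = 1 and tw(G) ≤ 1. Since G has at least one edge (e.g. 4–3), it is not an edgeless graph, so tw(G) ≥ 1. The upper and lower bounds meet at 1, so that is the treewidth.

Treewidth 1.
One optimal decomposition is:
Bags: B1 = {3, 4}  B2 = {0, 3}  B3 = {1, 4}  B4 = {1, 2}
Tree: B1–B2, B1–B3, B3–B4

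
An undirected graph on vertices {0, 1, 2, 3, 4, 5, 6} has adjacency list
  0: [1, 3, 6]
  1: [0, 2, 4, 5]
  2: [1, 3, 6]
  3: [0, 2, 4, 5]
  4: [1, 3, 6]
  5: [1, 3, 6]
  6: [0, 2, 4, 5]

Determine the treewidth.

A width-3 tree decomposition is:
Bags: B1 = {0, 1, 3, 6}  B2 = {1, 3, 5, 6}  B3 = {1, 3, 4, 6}  B4 = {1, 2, 3, 6}
Tree: B1–B2, B2–B3, B3–B4
Every bag has size at most 4, so the width is 4 − 1 = 3 and tw(G) ≤ 3. For the lower bound: the 4 vertex sets {0,3}, {1,5}, {6}, {4} are disjoint, each induces a connected subgraph, and every pair is joined by at least one edge of G. Contracting each set to a single vertex therefore yields K_{4} as a minor, and since treewidth is minor-monotone, tw(G) ≥ tw(K_{4}) = 3. Hence tw(G) = 3 exactly.

3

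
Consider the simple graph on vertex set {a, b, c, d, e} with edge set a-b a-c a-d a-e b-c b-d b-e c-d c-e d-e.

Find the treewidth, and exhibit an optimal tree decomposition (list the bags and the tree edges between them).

A single bag containing all 5 vertices is trivially a valid decomposition of width 4. Conversely, {a, b, c, d, e} is a clique of size 5, and the vertices of any clique must share a bag in every tree decomposition; so some bag has ≥ 5 vertices and tw(G) ≥ 4. Combining the bounds, tw(G) = 4.

Treewidth 4.
One such decomposition:
Bags: B1 = {a, b, c, d, e}
Tree: (single bag)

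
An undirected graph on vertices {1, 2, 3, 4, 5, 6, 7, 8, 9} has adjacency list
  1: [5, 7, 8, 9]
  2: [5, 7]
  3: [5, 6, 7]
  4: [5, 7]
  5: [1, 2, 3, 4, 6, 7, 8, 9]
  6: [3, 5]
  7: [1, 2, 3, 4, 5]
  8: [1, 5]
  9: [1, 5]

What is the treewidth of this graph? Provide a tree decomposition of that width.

Every bag has size at most 3, so the width is 3 − 1 = 2 and tw(G) ≤ 2. On the other hand G contains the 3-clique {1, 5, 8}. A clique must lie in a single bag of any decomposition, so no decomposition can have width below 2. Combining the bounds, tw(G) = 2.

Treewidth 2.
Bags: B1 = {2, 5, 7}  B2 = {1, 5, 7}  B3 = {3, 5, 7}  B4 = {1, 5, 8}  B5 = {1, 5, 9}  B6 = {4, 5, 7}  B7 = {3, 5, 6}
Tree: B1–B2, B2–B3, B2–B4, B4–B5, B1–B6, B3–B7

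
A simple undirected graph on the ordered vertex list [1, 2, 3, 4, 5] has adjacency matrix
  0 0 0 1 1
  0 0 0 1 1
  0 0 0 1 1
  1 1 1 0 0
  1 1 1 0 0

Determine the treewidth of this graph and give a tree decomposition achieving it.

Every bag has size at most 3, so the width is 3 − 1 = 2 and tw(G) ≤ 2. The edges 5–1–4–3–5 form a cycle, so G is not a tree and its treewidth is at least 2. Combining the bounds, tw(G) = 2.

Treewidth 2.
Bags: B1 = {1, 4, 5}  B2 = {3, 4, 5}  B3 = {2, 4, 5}
Tree: B1–B2, B2–B3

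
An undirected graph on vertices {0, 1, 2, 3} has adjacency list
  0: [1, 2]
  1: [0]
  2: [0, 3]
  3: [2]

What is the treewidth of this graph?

A width-1 tree decomposition is:
Bags: B1 = {0, 2}  B2 = {2, 3}  B3 = {0, 1}
Tree: B1–B2, B1–B3
Each bag holds 2 vertices, so the decomposition has width 1, which upper-bounds the treewidth. Any graph with an edge has treewidth ≥ 1, and G has the edge 0–2. Hence tw(G) = 1 exactly.

1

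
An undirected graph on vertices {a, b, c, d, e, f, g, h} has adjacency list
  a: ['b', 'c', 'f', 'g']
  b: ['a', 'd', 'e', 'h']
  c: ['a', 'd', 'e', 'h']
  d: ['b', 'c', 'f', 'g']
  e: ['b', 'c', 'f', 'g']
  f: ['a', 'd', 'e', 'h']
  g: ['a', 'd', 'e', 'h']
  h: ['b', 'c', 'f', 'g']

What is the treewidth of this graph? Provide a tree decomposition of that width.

Every bag has size at most 5, so the width is 5 − 1 = 4 and tw(G) ≤ 4. For the lower bound: the 5 vertex sets {f,h}, {e,g}, {b,d}, {a}, {c} are disjoint, each induces a connected subgraph, and every pair is joined by at least one edge of G. Contracting each set to a single vertex therefore yields K_{5} as a minor, and since treewidth is minor-monotone, tw(G) ≥ tw(K_{5}) = 4. Hence tw(G) = 4 exactly.

Treewidth 4.
One such decomposition:
Bags: B1 = {a, d, e, f, h}  B2 = {a, d, e, g, h}  B3 = {a, b, d, e, h}  B4 = {a, c, d, e, h}
Tree: B1–B2, B2–B3, B3–B4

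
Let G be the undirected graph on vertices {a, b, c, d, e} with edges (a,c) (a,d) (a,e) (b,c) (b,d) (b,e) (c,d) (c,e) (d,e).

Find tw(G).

A width-3 tree decomposition is:
Bags: B1 = {b, c, d, e}  B2 = {a, c, d, e}
Tree: B1–B2
Every bag has size at most 4, so the width is 4 − 1 = 3 and tw(G) ≤ 3. Conversely, {a, c, d, e} is a clique of size 4, and the vertices of any clique must share a bag in every tree decomposition; so some bag has ≥ 4 vertices and tw(G) ≥ 3. The upper and lower bounds meet at 3, so that is the treewidth.

3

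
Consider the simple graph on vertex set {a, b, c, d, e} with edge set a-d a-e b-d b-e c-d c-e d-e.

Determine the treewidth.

A width-2 tree decomposition is:
Bags: B1 = {b, d, e}  B2 = {a, d, e}  B3 = {c, d, e}
Tree: B1–B2, B2–B3
The largest bag has 3 vertices, giving width 2; this decomposition certifies tw(G) ≤ 2. Conversely, {c, d, e} is a clique of size 3, and the vertices of any clique must share a bag in every tree decomposition; so some bag has ≥ 3 vertices and tw(G) ≥ 2. The upper and lower bounds meet at 2, so that is the treewidth.

2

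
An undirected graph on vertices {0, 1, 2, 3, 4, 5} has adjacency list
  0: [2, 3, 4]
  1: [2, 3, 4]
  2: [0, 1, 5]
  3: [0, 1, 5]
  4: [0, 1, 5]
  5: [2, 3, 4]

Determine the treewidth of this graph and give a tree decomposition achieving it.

Treewidth 3.
One optimal decomposition is:
Bags: B1 = {2, 3, 4, 5}  B2 = {1, 2, 3, 4}  B3 = {0, 2, 3, 4}
Tree: B1–B2, B2–B3

The largest bag has 4 vertices, giving width 3; this decomposition certifies tw(G) ≤ 3. For the lower bound: the 4 vertex sets {2,5}, {1,3}, {4}, {0} are disjoint, each induces a connected subgraph, and every pair is joined by at least one edge of G. Contracting each set to a single vertex therefore yields K_{4} as a minor, and since treewidth is minor-monotone, tw(G) ≥ tw(K_{4}) = 3. Hence tw(G) = 3 exactly.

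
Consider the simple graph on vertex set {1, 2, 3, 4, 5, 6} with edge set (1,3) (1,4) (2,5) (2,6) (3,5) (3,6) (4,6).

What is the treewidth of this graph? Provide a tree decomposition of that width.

Each bag holds 3 vertices, so the decomposition has width 2, which upper-bounds the treewidth. For the lower bound, G contains the cycle 4–1–3–6–4, so G is not a forest; only forests have treewidth ≤ 1, hence tw(G) ≥ 2. The upper and lower bounds meet at 2, so that is the treewidth.

Treewidth 2.
One such decomposition:
Bags: B1 = {1, 4, 6}  B2 = {1, 3, 6}  B3 = {2, 3, 6}  B4 = {2, 3, 5}
Tree: B1–B2, B2–B3, B3–B4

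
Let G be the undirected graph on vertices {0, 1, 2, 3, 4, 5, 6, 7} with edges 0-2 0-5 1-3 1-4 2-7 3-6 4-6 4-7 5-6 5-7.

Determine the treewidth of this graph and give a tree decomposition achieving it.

Treewidth 2.
One optimal decomposition is:
Bags: B1 = {1, 3, 4}  B2 = {3, 4, 6}  B3 = {4, 6, 7}  B4 = {5, 6, 7}  B5 = {2, 5, 7}  B6 = {0, 2, 5}
Tree: B1–B2, B2–B3, B3–B4, B4–B5, B5–B6

Each bag holds 3 vertices, so the decomposition has width 2, which upper-bounds the treewidth. The edges 1–3–6–4–1 form a cycle, so G is not a tree and its treewidth is at least 2. Therefore the treewidth is 2.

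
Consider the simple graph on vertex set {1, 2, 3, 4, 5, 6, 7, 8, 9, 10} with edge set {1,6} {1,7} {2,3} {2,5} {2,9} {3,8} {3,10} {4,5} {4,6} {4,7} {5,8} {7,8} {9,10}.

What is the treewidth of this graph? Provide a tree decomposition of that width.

Treewidth 2.
Bags: B1 = {1, 6, 7}  B2 = {4, 6, 7}  B3 = {4, 7, 8}  B4 = {4, 5, 8}  B5 = {3, 5, 8}  B6 = {2, 3, 5}  B7 = {2, 3, 10}  B8 = {2, 9, 10}
Tree: B1–B2, B2–B3, B3–B4, B4–B5, B5–B6, B6–B7, B7–B8

Every bag has size at most 3, so the width is 3 − 1 = 2 and tw(G) ≤ 2. For the lower bound, G contains the cycle 1–6–4–7–1, so G is not a forest; only forests have treewidth ≤ 1, hence tw(G) ≥ 2. Hence tw(G) = 2 exactly.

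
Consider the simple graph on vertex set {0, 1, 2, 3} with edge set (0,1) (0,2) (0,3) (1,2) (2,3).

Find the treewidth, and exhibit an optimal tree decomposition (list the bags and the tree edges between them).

Every bag has size at most 3, so the width is 3 − 1 = 2 and tw(G) ≤ 2. Conversely, {0, 1, 2} is a clique of size 3, and the vertices of any clique must share a bag in every tree decomposition; so some bag has ≥ 3 vertices and tw(G) ≥ 2. The upper and lower bounds meet at 2, so that is the treewidth.

Treewidth 2.
One such decomposition:
Bags: B1 = {0, 2, 3}  B2 = {0, 1, 2}
Tree: B1–B2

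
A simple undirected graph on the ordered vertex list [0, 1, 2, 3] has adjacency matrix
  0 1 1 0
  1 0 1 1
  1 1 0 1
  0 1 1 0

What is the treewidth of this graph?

A width-2 tree decomposition is:
Bags: B1 = {0, 1, 2}  B2 = {1, 2, 3}
Tree: B1–B2
Every bag has size at most 3, so the width is 3 − 1 = 2 and tw(G) ≤ 2. On the other hand G contains the 3-clique {0, 1, 2}. A clique must lie in a single bag of any decomposition, so no decomposition can have width below 2. Combining the bounds, tw(G) = 2.

2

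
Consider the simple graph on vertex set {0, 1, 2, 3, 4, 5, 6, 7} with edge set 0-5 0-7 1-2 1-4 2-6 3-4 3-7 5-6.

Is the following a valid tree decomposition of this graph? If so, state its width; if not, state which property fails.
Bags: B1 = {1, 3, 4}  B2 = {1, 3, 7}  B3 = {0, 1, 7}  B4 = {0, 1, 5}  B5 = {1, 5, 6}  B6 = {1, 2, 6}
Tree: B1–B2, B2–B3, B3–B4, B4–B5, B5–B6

Yes; width 2.

Every vertex of G appears in some bag (union = {0, 1, 2, 3, 4, 5, 6, 7}); every edge is covered by a bag; and for each vertex v the set of bags containing v is connected in the bag tree. The decomposition is therefore valid. The largest bag has 3 vertices, so the width is 2.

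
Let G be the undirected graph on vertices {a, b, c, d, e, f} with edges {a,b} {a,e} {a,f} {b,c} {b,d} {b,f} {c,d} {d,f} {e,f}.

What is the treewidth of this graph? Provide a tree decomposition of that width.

The largest bag has 3 vertices, giving width 2; this decomposition certifies tw(G) ≤ 2. On the other hand G contains the 3-clique {b, c, d}. A clique must lie in a single bag of any decomposition, so no decomposition can have width below 2. Therefore the treewidth is 2.

Treewidth 2.
One optimal decomposition is:
Bags: B1 = {a, b, f}  B2 = {b, d, f}  B3 = {a, e, f}  B4 = {b, c, d}
Tree: B1–B2, B1–B3, B2–B4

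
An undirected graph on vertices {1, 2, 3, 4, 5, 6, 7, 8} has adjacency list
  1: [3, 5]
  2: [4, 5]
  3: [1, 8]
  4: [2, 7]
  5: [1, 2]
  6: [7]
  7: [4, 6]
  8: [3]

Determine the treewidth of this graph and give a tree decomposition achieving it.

The largest bag has 2 vertices, giving width 1; this decomposition certifies tw(G) ≤ 1. Since G has at least one edge (e.g. 6–7), it is not an edgeless graph, so tw(G) ≥ 1. Hence tw(G) = 1 exactly.

Treewidth 1.
Bags: B1 = {6, 7}  B2 = {4, 7}  B3 = {2, 4}  B4 = {2, 5}  B5 = {1, 5}  B6 = {1, 3}  B7 = {3, 8}
Tree: B1–B2, B2–B3, B3–B4, B4–B5, B5–B6, B6–B7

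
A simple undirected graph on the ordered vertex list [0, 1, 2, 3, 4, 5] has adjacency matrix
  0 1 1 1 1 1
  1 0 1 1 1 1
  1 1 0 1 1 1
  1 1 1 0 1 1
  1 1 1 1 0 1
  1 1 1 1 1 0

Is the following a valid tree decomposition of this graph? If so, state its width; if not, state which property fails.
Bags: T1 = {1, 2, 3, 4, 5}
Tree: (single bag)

No — vertex 0 appears in no bag.

A tree decomposition must satisfy three properties: every vertex lies in some bag; for every edge, both endpoints lie together in some bag; and for every vertex, the bags containing it form a connected subtree. Here vertex 0 appears in no bag, so the decomposition is invalid.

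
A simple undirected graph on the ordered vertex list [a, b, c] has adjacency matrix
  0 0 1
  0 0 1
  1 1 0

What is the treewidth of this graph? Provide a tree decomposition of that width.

Treewidth 1.
Bags: B1 = {a, c}  B2 = {b, c}
Tree: B1–B2

Each bag holds 2 vertices, so the decomposition has width 1, which upper-bounds the treewidth. Since G has at least one edge (e.g. c–a), it is not an edgeless graph, so tw(G) ≥ 1. Hence tw(G) = 1 exactly.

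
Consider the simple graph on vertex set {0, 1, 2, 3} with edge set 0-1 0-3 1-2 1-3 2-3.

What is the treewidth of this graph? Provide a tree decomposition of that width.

Treewidth 2.
One optimal decomposition is:
Bags: B1 = {0, 1, 3}  B2 = {1, 2, 3}
Tree: B1–B2

Every bag has size at most 3, so the width is 3 − 1 = 2 and tw(G) ≤ 2. For the lower bound, the 3 vertices {0, 1, 3} are pairwise adjacent, and any tree decomposition puts a clique entirely inside one bag — forcing width ≥ 2. Combining the bounds, tw(G) = 2.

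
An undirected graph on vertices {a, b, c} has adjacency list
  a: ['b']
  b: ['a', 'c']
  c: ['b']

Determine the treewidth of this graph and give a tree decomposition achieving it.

The largest bag has 2 vertices, giving width 1; this decomposition certifies tw(G) ≤ 1. Any graph with an edge has treewidth ≥ 1, and G has the edge b–a. The upper and lower bounds meet at 1, so that is the treewidth.

Treewidth 1.
Bags: B1 = {a, b}  B2 = {b, c}
Tree: B1–B2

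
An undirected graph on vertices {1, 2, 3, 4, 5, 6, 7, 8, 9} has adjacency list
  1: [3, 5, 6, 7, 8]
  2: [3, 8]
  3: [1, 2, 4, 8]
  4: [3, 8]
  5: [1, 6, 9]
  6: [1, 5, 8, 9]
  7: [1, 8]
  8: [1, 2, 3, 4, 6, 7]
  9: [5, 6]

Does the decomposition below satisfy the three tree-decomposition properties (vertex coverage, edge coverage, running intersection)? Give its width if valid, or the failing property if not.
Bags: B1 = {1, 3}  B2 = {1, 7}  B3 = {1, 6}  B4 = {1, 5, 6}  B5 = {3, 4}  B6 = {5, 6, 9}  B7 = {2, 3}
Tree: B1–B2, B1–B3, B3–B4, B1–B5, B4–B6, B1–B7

No — vertex 8 appears in no bag.

A tree decomposition must satisfy three properties: every vertex lies in some bag; for every edge, both endpoints lie together in some bag; and for every vertex, the bags containing it form a connected subtree. Here vertex 8 appears in no bag, so the decomposition is invalid.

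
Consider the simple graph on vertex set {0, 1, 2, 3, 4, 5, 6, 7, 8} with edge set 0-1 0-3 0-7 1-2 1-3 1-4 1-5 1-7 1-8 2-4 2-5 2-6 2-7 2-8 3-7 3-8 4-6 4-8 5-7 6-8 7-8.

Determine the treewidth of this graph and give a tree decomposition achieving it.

The largest bag has 4 vertices, giving width 3; this decomposition certifies tw(G) ≤ 3. For the lower bound, the 4 vertices {1, 2, 4, 8} are pairwise adjacent, and any tree decomposition puts a clique entirely inside one bag — forcing width ≥ 3. Combining the bounds, tw(G) = 3.

Treewidth 3.
One such decomposition:
Bags: B1 = {1, 2, 4, 8}  B2 = {1, 2, 7, 8}  B3 = {1, 3, 7, 8}  B4 = {0, 1, 3, 7}  B5 = {2, 4, 6, 8}  B6 = {1, 2, 5, 7}
Tree: B1–B2, B2–B3, B3–B4, B1–B5, B2–B6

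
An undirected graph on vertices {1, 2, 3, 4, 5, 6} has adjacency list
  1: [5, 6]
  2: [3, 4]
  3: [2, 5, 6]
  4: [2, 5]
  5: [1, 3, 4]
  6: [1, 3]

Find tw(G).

2

A width-2 tree decomposition is:
Bags: B1 = {2, 4, 5}  B2 = {2, 3, 5}  B3 = {1, 3, 5}  B4 = {1, 3, 6}
Tree: B1–B2, B2–B3, B3–B4
Every bag has size at most 3, so the width is 3 − 1 = 2 and tw(G) ≤ 2. For the lower bound, G contains the cycle 4–2–3–5–4, so G is not a forest; only forests have treewidth ≤ 1, hence tw(G) ≥ 2. Combining the bounds, tw(G) = 2.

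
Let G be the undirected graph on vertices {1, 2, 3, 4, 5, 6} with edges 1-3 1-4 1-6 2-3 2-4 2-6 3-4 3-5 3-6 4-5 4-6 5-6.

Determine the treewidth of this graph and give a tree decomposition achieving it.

Treewidth 3.
One such decomposition:
Bags: B1 = {2, 3, 4, 6}  B2 = {1, 3, 4, 6}  B3 = {3, 4, 5, 6}
Tree: B1–B2, B1–B3

The largest bag has 4 vertices, giving width 3; this decomposition certifies tw(G) ≤ 3. On the other hand G contains the 4-clique {1, 3, 4, 6}. A clique must lie in a single bag of any decomposition, so no decomposition can have width below 3. Hence tw(G) = 3 exactly.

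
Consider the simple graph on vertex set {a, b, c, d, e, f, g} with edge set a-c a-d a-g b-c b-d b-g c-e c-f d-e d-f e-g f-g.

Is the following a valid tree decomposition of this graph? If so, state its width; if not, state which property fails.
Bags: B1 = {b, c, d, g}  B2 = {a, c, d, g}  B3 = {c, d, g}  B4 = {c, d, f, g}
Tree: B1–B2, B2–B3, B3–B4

A tree decomposition must satisfy three properties: every vertex lies in some bag; for every edge, both endpoints lie together in some bag; and for every vertex, the bags containing it form a connected subtree. Here vertex e appears in no bag, so the decomposition is invalid.

No — vertex e appears in no bag.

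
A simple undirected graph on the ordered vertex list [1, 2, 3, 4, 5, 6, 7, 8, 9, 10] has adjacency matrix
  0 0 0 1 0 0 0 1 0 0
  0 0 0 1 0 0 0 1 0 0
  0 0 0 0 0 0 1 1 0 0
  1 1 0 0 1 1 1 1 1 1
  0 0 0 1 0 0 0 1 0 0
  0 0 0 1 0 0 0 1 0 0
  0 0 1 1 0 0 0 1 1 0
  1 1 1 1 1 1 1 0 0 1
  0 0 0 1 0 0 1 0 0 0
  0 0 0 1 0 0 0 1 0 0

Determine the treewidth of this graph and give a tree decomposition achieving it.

Each bag holds 3 vertices, so the decomposition has width 2, which upper-bounds the treewidth. Conversely, {3, 7, 8} is a clique of size 3, and the vertices of any clique must share a bag in every tree decomposition; so some bag has ≥ 3 vertices and tw(G) ≥ 2. Combining the bounds, tw(G) = 2.

Treewidth 2.
One optimal decomposition is:
Bags: B1 = {4, 7, 8}  B2 = {3, 7, 8}  B3 = {4, 6, 8}  B4 = {4, 7, 9}  B5 = {4, 8, 10}  B6 = {4, 5, 8}  B7 = {1, 4, 8}  B8 = {2, 4, 8}
Tree: B1–B2, B1–B3, B1–B4, B3–B5, B3–B6, B1–B7, B6–B8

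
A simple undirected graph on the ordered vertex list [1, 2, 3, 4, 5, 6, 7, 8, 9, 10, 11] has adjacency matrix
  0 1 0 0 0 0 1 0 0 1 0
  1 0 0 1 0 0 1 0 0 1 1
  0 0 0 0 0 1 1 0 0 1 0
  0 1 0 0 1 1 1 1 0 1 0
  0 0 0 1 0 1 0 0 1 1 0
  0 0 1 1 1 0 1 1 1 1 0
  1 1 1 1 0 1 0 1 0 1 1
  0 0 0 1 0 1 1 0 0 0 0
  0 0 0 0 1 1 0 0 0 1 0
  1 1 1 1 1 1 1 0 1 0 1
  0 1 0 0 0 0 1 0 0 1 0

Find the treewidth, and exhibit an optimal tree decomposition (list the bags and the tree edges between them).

Treewidth 3.
Bags: B1 = {3, 6, 7, 10}  B2 = {4, 6, 7, 10}  B3 = {2, 4, 7, 10}  B4 = {2, 7, 10, 11}  B5 = {4, 5, 6, 10}  B6 = {4, 6, 7, 8}  B7 = {5, 6, 9, 10}  B8 = {1, 2, 7, 10}
Tree: B1–B2, B2–B3, B3–B4, B2–B5, B2–B6, B5–B7, B3–B8

The largest bag has 4 vertices, giving width 3; this decomposition certifies tw(G) ≤ 3. Conversely, {4, 6, 7, 8} is a clique of size 4, and the vertices of any clique must share a bag in every tree decomposition; so some bag has ≥ 4 vertices and tw(G) ≥ 3. Combining the bounds, tw(G) = 3.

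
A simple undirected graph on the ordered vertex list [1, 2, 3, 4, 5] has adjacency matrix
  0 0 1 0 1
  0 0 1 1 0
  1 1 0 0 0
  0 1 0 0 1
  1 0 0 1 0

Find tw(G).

A width-2 tree decomposition is:
Bags: B1 = {2, 4, 5}  B2 = {2, 3, 5}  B3 = {1, 3, 5}
Tree: B1–B2, B2–B3
The largest bag has 3 vertices, giving width 2; this decomposition certifies tw(G) ≤ 2. The edges 5–4–2–3–1–5 form a cycle, so G is not a tree and its treewidth is at least 2. The upper and lower bounds meet at 2, so that is the treewidth.

2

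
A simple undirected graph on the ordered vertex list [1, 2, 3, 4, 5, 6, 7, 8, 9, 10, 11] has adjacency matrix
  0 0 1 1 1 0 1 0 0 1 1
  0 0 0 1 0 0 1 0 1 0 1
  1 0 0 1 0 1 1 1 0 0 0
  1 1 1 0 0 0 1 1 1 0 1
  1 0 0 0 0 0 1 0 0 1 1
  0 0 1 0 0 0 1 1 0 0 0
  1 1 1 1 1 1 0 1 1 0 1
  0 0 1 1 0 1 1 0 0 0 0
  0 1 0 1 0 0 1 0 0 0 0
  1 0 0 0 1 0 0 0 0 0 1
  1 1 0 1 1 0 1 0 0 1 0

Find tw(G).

A width-3 tree decomposition is:
Bags: B1 = {1, 4, 7, 11}  B2 = {1, 3, 4, 7}  B3 = {3, 4, 7, 8}  B4 = {2, 4, 7, 11}  B5 = {2, 4, 7, 9}  B6 = {1, 5, 7, 11}  B7 = {1, 5, 10, 11}  B8 = {3, 6, 7, 8}
Tree: B1–B2, B2–B3, B1–B4, B4–B5, B1–B6, B6–B7, B3–B8
The largest bag has 4 vertices, giving width 3; this decomposition certifies tw(G) ≤ 3. On the other hand G contains the 4-clique {1, 5, 10, 11}. A clique must lie in a single bag of any decomposition, so no decomposition can have width below 3. Hence tw(G) = 3 exactly.

3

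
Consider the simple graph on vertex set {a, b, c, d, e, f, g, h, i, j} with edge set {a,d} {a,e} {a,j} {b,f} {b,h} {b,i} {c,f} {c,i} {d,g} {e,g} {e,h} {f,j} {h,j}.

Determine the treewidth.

2

A width-2 tree decomposition is:
Bags: B1 = {b, c, i}  B2 = {b, c, f}  B3 = {b, f, h}  B4 = {f, h, j}  B5 = {e, h, j}  B6 = {a, e, j}  B7 = {a, e, g}  B8 = {a, d, g}
Tree: B1–B2, B2–B3, B3–B4, B4–B5, B5–B6, B6–B7, B7–B8
Each bag holds 3 vertices, so the decomposition has width 2, which upper-bounds the treewidth. The edges i–c–f–b–i form a cycle, so G is not a tree and its treewidth is at least 2. Therefore the treewidth is 2.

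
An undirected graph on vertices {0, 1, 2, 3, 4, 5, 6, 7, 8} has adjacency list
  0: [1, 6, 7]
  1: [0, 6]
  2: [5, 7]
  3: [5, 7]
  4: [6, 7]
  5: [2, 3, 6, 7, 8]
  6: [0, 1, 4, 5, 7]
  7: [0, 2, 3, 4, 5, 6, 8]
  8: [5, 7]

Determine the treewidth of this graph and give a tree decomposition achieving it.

The largest bag has 3 vertices, giving width 2; this decomposition certifies tw(G) ≤ 2. For the lower bound, the 3 vertices {0, 1, 6} are pairwise adjacent, and any tree decomposition puts a clique entirely inside one bag — forcing width ≥ 2. Hence tw(G) = 2 exactly.

Treewidth 2.
Bags: B1 = {0, 6, 7}  B2 = {5, 6, 7}  B3 = {3, 5, 7}  B4 = {0, 1, 6}  B5 = {5, 7, 8}  B6 = {4, 6, 7}  B7 = {2, 5, 7}
Tree: B1–B2, B2–B3, B1–B4, B3–B5, B2–B6, B3–B7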